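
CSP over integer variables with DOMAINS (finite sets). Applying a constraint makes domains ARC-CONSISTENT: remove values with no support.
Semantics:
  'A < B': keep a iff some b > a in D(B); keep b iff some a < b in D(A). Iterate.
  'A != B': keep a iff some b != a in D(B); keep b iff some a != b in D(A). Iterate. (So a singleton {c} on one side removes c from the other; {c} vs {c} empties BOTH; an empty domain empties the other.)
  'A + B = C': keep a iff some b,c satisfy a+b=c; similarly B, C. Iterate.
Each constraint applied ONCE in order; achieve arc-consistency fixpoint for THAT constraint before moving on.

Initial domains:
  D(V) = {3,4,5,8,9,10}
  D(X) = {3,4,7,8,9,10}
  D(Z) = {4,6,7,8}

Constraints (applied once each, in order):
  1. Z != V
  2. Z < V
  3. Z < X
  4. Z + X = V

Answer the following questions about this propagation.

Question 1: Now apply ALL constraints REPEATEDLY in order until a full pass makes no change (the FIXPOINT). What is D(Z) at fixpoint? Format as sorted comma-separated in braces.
pass 0 (initial): D(Z)={4,6,7,8}
pass 1: V {3,4,5,8,9,10}->{}; X {3,4,7,8,9,10}->{}; Z {4,6,7,8}->{}
pass 2: no change
Fixpoint after 2 passes: D(Z) = {}

Answer: {}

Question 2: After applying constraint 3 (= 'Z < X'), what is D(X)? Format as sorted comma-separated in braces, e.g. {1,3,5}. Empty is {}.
Answer: {7,8,9,10}

Derivation:
Constraint 1 (Z != V) on D(Z)={4,6,7,8} D(V)={3,4,5,8,9,10}: no change
Constraint 2 (Z < V) on D(Z)={4,6,7,8} D(V)={3,4,5,8,9,10}: V {3,4,5,8,9,10}->{5,8,9,10}
Constraint 3 (Z < X) on D(Z)={4,6,7,8} D(X)={3,4,7,8,9,10}: X {3,4,7,8,9,10}->{7,8,9,10}
So after constraint 3: D(X) = {7,8,9,10}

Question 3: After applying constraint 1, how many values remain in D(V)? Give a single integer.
Constraint 1 (Z != V) on D(Z)={4,6,7,8} D(V)={3,4,5,8,9,10}: no change
So after constraint 1: D(V)={3,4,5,8,9,10}, size = 6

Answer: 6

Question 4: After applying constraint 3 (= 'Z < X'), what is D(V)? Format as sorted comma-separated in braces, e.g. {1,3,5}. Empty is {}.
Answer: {5,8,9,10}

Derivation:
Constraint 1 (Z != V) on D(Z)={4,6,7,8} D(V)={3,4,5,8,9,10}: no change
Constraint 2 (Z < V) on D(Z)={4,6,7,8} D(V)={3,4,5,8,9,10}: V {3,4,5,8,9,10}->{5,8,9,10}
Constraint 3 (Z < X) on D(Z)={4,6,7,8} D(X)={3,4,7,8,9,10}: X {3,4,7,8,9,10}->{7,8,9,10}
So after constraint 3: D(V) = {5,8,9,10}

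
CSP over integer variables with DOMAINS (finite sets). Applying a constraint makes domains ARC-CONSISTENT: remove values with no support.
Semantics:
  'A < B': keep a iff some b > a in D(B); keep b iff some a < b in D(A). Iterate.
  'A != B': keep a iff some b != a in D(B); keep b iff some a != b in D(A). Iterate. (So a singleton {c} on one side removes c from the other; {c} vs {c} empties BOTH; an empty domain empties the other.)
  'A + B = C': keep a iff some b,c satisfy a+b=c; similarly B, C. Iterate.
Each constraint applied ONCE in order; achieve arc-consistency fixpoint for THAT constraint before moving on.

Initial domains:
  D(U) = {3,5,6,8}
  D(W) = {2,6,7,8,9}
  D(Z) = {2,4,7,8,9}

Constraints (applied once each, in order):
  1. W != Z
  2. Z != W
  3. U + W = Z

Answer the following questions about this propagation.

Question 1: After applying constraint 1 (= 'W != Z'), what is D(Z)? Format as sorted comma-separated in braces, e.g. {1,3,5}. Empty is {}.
Constraint 1 (W != Z) on D(W)={2,6,7,8,9} D(Z)={2,4,7,8,9}: no change
So after constraint 1: D(Z) = {2,4,7,8,9}

Answer: {2,4,7,8,9}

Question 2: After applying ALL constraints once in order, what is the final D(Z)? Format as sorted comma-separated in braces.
Answer: {7,8,9}

Derivation:
Constraint 1 (W != Z) on D(W)={2,6,7,8,9} D(Z)={2,4,7,8,9}: no change
Constraint 2 (Z != W) on D(Z)={2,4,7,8,9} D(W)={2,6,7,8,9}: no change
Constraint 3 (U + W = Z) on D(U)={3,5,6,8} D(W)={2,6,7,8,9} D(Z)={2,4,7,8,9}: U {3,5,6,8}->{3,5,6}; W {2,6,7,8,9}->{2,6}; Z {2,4,7,8,9}->{7,8,9}
So after all 3 constraints: D(Z) = {7,8,9}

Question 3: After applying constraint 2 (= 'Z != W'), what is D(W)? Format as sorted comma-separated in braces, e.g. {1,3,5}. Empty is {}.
Answer: {2,6,7,8,9}

Derivation:
Constraint 1 (W != Z) on D(W)={2,6,7,8,9} D(Z)={2,4,7,8,9}: no change
Constraint 2 (Z != W) on D(Z)={2,4,7,8,9} D(W)={2,6,7,8,9}: no change
So after constraint 2: D(W) = {2,6,7,8,9}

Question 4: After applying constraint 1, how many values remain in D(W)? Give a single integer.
Answer: 5

Derivation:
Constraint 1 (W != Z) on D(W)={2,6,7,8,9} D(Z)={2,4,7,8,9}: no change
So after constraint 1: D(W)={2,6,7,8,9}, size = 5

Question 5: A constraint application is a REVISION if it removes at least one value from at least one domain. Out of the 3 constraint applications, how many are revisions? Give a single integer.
Answer: 1

Derivation:
Constraint 1 (W != Z) on D(W)={2,6,7,8,9} D(Z)={2,4,7,8,9}: no change => not a revision
Constraint 2 (Z != W) on D(Z)={2,4,7,8,9} D(W)={2,6,7,8,9}: no change => not a revision
Constraint 3 (U + W = Z) on D(U)={3,5,6,8} D(W)={2,6,7,8,9} D(Z)={2,4,7,8,9}: U {3,5,6,8}->{3,5,6}; W {2,6,7,8,9}->{2,6}; Z {2,4,7,8,9}->{7,8,9} => REVISION
Total revisions = 1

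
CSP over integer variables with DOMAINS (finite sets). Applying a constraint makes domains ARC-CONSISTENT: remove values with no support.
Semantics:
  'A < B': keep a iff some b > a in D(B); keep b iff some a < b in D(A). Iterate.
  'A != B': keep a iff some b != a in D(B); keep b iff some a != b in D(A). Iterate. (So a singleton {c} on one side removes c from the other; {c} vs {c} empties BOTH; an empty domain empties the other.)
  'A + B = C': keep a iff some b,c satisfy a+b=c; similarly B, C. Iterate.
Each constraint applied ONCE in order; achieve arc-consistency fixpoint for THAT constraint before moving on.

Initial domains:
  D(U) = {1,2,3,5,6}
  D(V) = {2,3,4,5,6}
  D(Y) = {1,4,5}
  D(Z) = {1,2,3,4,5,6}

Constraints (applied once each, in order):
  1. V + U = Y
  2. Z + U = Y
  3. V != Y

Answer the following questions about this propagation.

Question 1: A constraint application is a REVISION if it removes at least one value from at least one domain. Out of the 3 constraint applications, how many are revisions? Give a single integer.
Answer: 2

Derivation:
Constraint 1 (V + U = Y) on D(V)={2,3,4,5,6} D(U)={1,2,3,5,6} D(Y)={1,4,5}: V {2,3,4,5,6}->{2,3,4}; U {1,2,3,5,6}->{1,2,3}; Y {1,4,5}->{4,5} => REVISION
Constraint 2 (Z + U = Y) on D(Z)={1,2,3,4,5,6} D(U)={1,2,3} D(Y)={4,5}: Z {1,2,3,4,5,6}->{1,2,3,4} => REVISION
Constraint 3 (V != Y) on D(V)={2,3,4} D(Y)={4,5}: no change => not a revision
Total revisions = 2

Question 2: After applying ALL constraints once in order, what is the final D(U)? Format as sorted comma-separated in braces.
Answer: {1,2,3}

Derivation:
Constraint 1 (V + U = Y) on D(V)={2,3,4,5,6} D(U)={1,2,3,5,6} D(Y)={1,4,5}: V {2,3,4,5,6}->{2,3,4}; U {1,2,3,5,6}->{1,2,3}; Y {1,4,5}->{4,5}
Constraint 2 (Z + U = Y) on D(Z)={1,2,3,4,5,6} D(U)={1,2,3} D(Y)={4,5}: Z {1,2,3,4,5,6}->{1,2,3,4}
Constraint 3 (V != Y) on D(V)={2,3,4} D(Y)={4,5}: no change
So after all 3 constraints: D(U) = {1,2,3}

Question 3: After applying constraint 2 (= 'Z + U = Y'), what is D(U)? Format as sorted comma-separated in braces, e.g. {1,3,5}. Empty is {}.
Answer: {1,2,3}

Derivation:
Constraint 1 (V + U = Y) on D(V)={2,3,4,5,6} D(U)={1,2,3,5,6} D(Y)={1,4,5}: V {2,3,4,5,6}->{2,3,4}; U {1,2,3,5,6}->{1,2,3}; Y {1,4,5}->{4,5}
Constraint 2 (Z + U = Y) on D(Z)={1,2,3,4,5,6} D(U)={1,2,3} D(Y)={4,5}: Z {1,2,3,4,5,6}->{1,2,3,4}
So after constraint 2: D(U) = {1,2,3}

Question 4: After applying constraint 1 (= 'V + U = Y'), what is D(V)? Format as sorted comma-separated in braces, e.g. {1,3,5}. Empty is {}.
Constraint 1 (V + U = Y) on D(V)={2,3,4,5,6} D(U)={1,2,3,5,6} D(Y)={1,4,5}: V {2,3,4,5,6}->{2,3,4}; U {1,2,3,5,6}->{1,2,3}; Y {1,4,5}->{4,5}
So after constraint 1: D(V) = {2,3,4}

Answer: {2,3,4}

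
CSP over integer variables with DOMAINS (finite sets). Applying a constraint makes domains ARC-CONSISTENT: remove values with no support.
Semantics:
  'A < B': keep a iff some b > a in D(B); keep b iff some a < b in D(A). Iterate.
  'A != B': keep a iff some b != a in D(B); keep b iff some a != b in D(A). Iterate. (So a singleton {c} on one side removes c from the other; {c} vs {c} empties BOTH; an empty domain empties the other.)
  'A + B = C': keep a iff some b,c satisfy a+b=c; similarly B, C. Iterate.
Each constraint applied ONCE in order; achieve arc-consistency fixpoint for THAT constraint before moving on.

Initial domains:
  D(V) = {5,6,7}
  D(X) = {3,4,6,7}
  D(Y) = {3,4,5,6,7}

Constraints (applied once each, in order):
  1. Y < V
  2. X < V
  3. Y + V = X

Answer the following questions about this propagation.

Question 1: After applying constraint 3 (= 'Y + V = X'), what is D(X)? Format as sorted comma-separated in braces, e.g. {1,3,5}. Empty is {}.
Answer: {}

Derivation:
Constraint 1 (Y < V) on D(Y)={3,4,5,6,7} D(V)={5,6,7}: Y {3,4,5,6,7}->{3,4,5,6}
Constraint 2 (X < V) on D(X)={3,4,6,7} D(V)={5,6,7}: X {3,4,6,7}->{3,4,6}
Constraint 3 (Y + V = X) on D(Y)={3,4,5,6} D(V)={5,6,7} D(X)={3,4,6}: Y {3,4,5,6}->{}; V {5,6,7}->{}; X {3,4,6}->{}
So after constraint 3: D(X) = {}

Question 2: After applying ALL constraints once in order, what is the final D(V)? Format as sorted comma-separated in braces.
Answer: {}

Derivation:
Constraint 1 (Y < V) on D(Y)={3,4,5,6,7} D(V)={5,6,7}: Y {3,4,5,6,7}->{3,4,5,6}
Constraint 2 (X < V) on D(X)={3,4,6,7} D(V)={5,6,7}: X {3,4,6,7}->{3,4,6}
Constraint 3 (Y + V = X) on D(Y)={3,4,5,6} D(V)={5,6,7} D(X)={3,4,6}: Y {3,4,5,6}->{}; V {5,6,7}->{}; X {3,4,6}->{}
So after all 3 constraints: D(V) = {}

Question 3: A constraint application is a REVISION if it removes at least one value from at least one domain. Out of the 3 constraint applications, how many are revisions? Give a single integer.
Answer: 3

Derivation:
Constraint 1 (Y < V) on D(Y)={3,4,5,6,7} D(V)={5,6,7}: Y {3,4,5,6,7}->{3,4,5,6} => REVISION
Constraint 2 (X < V) on D(X)={3,4,6,7} D(V)={5,6,7}: X {3,4,6,7}->{3,4,6} => REVISION
Constraint 3 (Y + V = X) on D(Y)={3,4,5,6} D(V)={5,6,7} D(X)={3,4,6}: Y {3,4,5,6}->{}; V {5,6,7}->{}; X {3,4,6}->{} => REVISION
Total revisions = 3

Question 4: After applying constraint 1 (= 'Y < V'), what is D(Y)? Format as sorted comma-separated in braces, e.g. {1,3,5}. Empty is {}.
Answer: {3,4,5,6}

Derivation:
Constraint 1 (Y < V) on D(Y)={3,4,5,6,7} D(V)={5,6,7}: Y {3,4,5,6,7}->{3,4,5,6}
So after constraint 1: D(Y) = {3,4,5,6}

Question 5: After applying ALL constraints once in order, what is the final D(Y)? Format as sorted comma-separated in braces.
Constraint 1 (Y < V) on D(Y)={3,4,5,6,7} D(V)={5,6,7}: Y {3,4,5,6,7}->{3,4,5,6}
Constraint 2 (X < V) on D(X)={3,4,6,7} D(V)={5,6,7}: X {3,4,6,7}->{3,4,6}
Constraint 3 (Y + V = X) on D(Y)={3,4,5,6} D(V)={5,6,7} D(X)={3,4,6}: Y {3,4,5,6}->{}; V {5,6,7}->{}; X {3,4,6}->{}
So after all 3 constraints: D(Y) = {}

Answer: {}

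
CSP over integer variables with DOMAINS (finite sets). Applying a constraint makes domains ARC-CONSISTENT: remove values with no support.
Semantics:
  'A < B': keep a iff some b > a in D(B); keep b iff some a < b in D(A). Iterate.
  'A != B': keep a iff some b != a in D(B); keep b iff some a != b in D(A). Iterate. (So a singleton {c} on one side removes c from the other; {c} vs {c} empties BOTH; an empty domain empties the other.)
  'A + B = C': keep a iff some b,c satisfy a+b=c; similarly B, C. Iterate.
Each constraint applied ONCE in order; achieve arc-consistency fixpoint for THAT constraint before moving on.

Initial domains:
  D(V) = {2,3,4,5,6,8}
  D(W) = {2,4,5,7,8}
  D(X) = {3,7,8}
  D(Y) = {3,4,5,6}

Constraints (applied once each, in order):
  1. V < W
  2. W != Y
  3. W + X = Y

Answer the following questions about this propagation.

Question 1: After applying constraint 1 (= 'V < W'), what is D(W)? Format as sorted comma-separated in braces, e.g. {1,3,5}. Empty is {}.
Constraint 1 (V < W) on D(V)={2,3,4,5,6,8} D(W)={2,4,5,7,8}: V {2,3,4,5,6,8}->{2,3,4,5,6}; W {2,4,5,7,8}->{4,5,7,8}
So after constraint 1: D(W) = {4,5,7,8}

Answer: {4,5,7,8}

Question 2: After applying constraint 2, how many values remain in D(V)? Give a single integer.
Answer: 5

Derivation:
Constraint 1 (V < W) on D(V)={2,3,4,5,6,8} D(W)={2,4,5,7,8}: V {2,3,4,5,6,8}->{2,3,4,5,6}; W {2,4,5,7,8}->{4,5,7,8}
Constraint 2 (W != Y) on D(W)={4,5,7,8} D(Y)={3,4,5,6}: no change
So after constraint 2: D(V)={2,3,4,5,6}, size = 5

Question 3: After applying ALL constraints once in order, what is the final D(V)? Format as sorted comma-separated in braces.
Constraint 1 (V < W) on D(V)={2,3,4,5,6,8} D(W)={2,4,5,7,8}: V {2,3,4,5,6,8}->{2,3,4,5,6}; W {2,4,5,7,8}->{4,5,7,8}
Constraint 2 (W != Y) on D(W)={4,5,7,8} D(Y)={3,4,5,6}: no change
Constraint 3 (W + X = Y) on D(W)={4,5,7,8} D(X)={3,7,8} D(Y)={3,4,5,6}: W {4,5,7,8}->{}; X {3,7,8}->{}; Y {3,4,5,6}->{}
So after all 3 constraints: D(V) = {2,3,4,5,6}

Answer: {2,3,4,5,6}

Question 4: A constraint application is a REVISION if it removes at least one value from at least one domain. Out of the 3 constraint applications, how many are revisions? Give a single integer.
Constraint 1 (V < W) on D(V)={2,3,4,5,6,8} D(W)={2,4,5,7,8}: V {2,3,4,5,6,8}->{2,3,4,5,6}; W {2,4,5,7,8}->{4,5,7,8} => REVISION
Constraint 2 (W != Y) on D(W)={4,5,7,8} D(Y)={3,4,5,6}: no change => not a revision
Constraint 3 (W + X = Y) on D(W)={4,5,7,8} D(X)={3,7,8} D(Y)={3,4,5,6}: W {4,5,7,8}->{}; X {3,7,8}->{}; Y {3,4,5,6}->{} => REVISION
Total revisions = 2

Answer: 2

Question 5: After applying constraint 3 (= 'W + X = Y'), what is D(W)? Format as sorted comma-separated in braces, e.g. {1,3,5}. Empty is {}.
Answer: {}

Derivation:
Constraint 1 (V < W) on D(V)={2,3,4,5,6,8} D(W)={2,4,5,7,8}: V {2,3,4,5,6,8}->{2,3,4,5,6}; W {2,4,5,7,8}->{4,5,7,8}
Constraint 2 (W != Y) on D(W)={4,5,7,8} D(Y)={3,4,5,6}: no change
Constraint 3 (W + X = Y) on D(W)={4,5,7,8} D(X)={3,7,8} D(Y)={3,4,5,6}: W {4,5,7,8}->{}; X {3,7,8}->{}; Y {3,4,5,6}->{}
So after constraint 3: D(W) = {}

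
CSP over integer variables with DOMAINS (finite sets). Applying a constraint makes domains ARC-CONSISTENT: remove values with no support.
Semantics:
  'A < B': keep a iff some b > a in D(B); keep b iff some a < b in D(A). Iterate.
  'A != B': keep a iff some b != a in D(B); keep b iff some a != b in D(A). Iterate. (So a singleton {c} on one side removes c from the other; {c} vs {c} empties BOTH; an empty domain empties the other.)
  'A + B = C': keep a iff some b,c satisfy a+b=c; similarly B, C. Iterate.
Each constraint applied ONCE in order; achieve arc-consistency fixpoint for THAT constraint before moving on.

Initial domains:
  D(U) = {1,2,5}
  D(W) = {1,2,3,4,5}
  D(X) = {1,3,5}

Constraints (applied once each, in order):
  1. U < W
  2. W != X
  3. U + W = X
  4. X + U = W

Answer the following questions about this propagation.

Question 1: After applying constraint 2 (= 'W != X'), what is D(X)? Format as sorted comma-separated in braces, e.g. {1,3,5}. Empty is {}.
Constraint 1 (U < W) on D(U)={1,2,5} D(W)={1,2,3,4,5}: U {1,2,5}->{1,2}; W {1,2,3,4,5}->{2,3,4,5}
Constraint 2 (W != X) on D(W)={2,3,4,5} D(X)={1,3,5}: no change
So after constraint 2: D(X) = {1,3,5}

Answer: {1,3,5}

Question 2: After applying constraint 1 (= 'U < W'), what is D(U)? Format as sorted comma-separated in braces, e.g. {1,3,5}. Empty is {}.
Constraint 1 (U < W) on D(U)={1,2,5} D(W)={1,2,3,4,5}: U {1,2,5}->{1,2}; W {1,2,3,4,5}->{2,3,4,5}
So after constraint 1: D(U) = {1,2}

Answer: {1,2}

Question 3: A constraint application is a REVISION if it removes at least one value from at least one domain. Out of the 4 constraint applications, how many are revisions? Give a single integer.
Constraint 1 (U < W) on D(U)={1,2,5} D(W)={1,2,3,4,5}: U {1,2,5}->{1,2}; W {1,2,3,4,5}->{2,3,4,5} => REVISION
Constraint 2 (W != X) on D(W)={2,3,4,5} D(X)={1,3,5}: no change => not a revision
Constraint 3 (U + W = X) on D(U)={1,2} D(W)={2,3,4,5} D(X)={1,3,5}: W {2,3,4,5}->{2,3,4}; X {1,3,5}->{3,5} => REVISION
Constraint 4 (X + U = W) on D(X)={3,5} D(U)={1,2} D(W)={2,3,4}: X {3,5}->{3}; U {1,2}->{1}; W {2,3,4}->{4} => REVISION
Total revisions = 3

Answer: 3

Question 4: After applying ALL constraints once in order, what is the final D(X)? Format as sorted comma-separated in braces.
Constraint 1 (U < W) on D(U)={1,2,5} D(W)={1,2,3,4,5}: U {1,2,5}->{1,2}; W {1,2,3,4,5}->{2,3,4,5}
Constraint 2 (W != X) on D(W)={2,3,4,5} D(X)={1,3,5}: no change
Constraint 3 (U + W = X) on D(U)={1,2} D(W)={2,3,4,5} D(X)={1,3,5}: W {2,3,4,5}->{2,3,4}; X {1,3,5}->{3,5}
Constraint 4 (X + U = W) on D(X)={3,5} D(U)={1,2} D(W)={2,3,4}: X {3,5}->{3}; U {1,2}->{1}; W {2,3,4}->{4}
So after all 4 constraints: D(X) = {3}

Answer: {3}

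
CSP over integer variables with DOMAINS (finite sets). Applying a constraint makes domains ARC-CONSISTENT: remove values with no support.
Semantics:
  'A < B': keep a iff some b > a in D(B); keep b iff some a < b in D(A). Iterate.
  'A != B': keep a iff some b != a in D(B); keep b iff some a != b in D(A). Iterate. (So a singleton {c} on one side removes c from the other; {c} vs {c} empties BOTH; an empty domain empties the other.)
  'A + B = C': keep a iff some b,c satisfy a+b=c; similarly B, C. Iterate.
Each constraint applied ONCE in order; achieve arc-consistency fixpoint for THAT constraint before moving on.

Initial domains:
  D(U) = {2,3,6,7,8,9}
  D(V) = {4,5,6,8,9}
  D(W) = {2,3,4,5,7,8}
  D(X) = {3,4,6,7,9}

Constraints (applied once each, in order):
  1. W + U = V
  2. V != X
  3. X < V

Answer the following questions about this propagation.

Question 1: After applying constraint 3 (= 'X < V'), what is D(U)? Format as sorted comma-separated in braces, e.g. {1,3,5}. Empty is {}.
Answer: {2,3,6,7}

Derivation:
Constraint 1 (W + U = V) on D(W)={2,3,4,5,7,8} D(U)={2,3,6,7,8,9} D(V)={4,5,6,8,9}: W {2,3,4,5,7,8}->{2,3,4,5,7}; U {2,3,6,7,8,9}->{2,3,6,7}
Constraint 2 (V != X) on D(V)={4,5,6,8,9} D(X)={3,4,6,7,9}: no change
Constraint 3 (X < V) on D(X)={3,4,6,7,9} D(V)={4,5,6,8,9}: X {3,4,6,7,9}->{3,4,6,7}
So after constraint 3: D(U) = {2,3,6,7}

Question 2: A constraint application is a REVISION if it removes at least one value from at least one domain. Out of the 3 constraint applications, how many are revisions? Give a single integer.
Constraint 1 (W + U = V) on D(W)={2,3,4,5,7,8} D(U)={2,3,6,7,8,9} D(V)={4,5,6,8,9}: W {2,3,4,5,7,8}->{2,3,4,5,7}; U {2,3,6,7,8,9}->{2,3,6,7} => REVISION
Constraint 2 (V != X) on D(V)={4,5,6,8,9} D(X)={3,4,6,7,9}: no change => not a revision
Constraint 3 (X < V) on D(X)={3,4,6,7,9} D(V)={4,5,6,8,9}: X {3,4,6,7,9}->{3,4,6,7} => REVISION
Total revisions = 2

Answer: 2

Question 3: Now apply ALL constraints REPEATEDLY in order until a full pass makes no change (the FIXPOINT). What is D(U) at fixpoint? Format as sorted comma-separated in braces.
pass 0 (initial): D(U)={2,3,6,7,8,9}
pass 1: U {2,3,6,7,8,9}->{2,3,6,7}; W {2,3,4,5,7,8}->{2,3,4,5,7}; X {3,4,6,7,9}->{3,4,6,7}
pass 2: no change
Fixpoint after 2 passes: D(U) = {2,3,6,7}

Answer: {2,3,6,7}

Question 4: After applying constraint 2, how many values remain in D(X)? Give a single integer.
Answer: 5

Derivation:
Constraint 1 (W + U = V) on D(W)={2,3,4,5,7,8} D(U)={2,3,6,7,8,9} D(V)={4,5,6,8,9}: W {2,3,4,5,7,8}->{2,3,4,5,7}; U {2,3,6,7,8,9}->{2,3,6,7}
Constraint 2 (V != X) on D(V)={4,5,6,8,9} D(X)={3,4,6,7,9}: no change
So after constraint 2: D(X)={3,4,6,7,9}, size = 5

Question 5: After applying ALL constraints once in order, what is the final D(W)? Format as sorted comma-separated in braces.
Constraint 1 (W + U = V) on D(W)={2,3,4,5,7,8} D(U)={2,3,6,7,8,9} D(V)={4,5,6,8,9}: W {2,3,4,5,7,8}->{2,3,4,5,7}; U {2,3,6,7,8,9}->{2,3,6,7}
Constraint 2 (V != X) on D(V)={4,5,6,8,9} D(X)={3,4,6,7,9}: no change
Constraint 3 (X < V) on D(X)={3,4,6,7,9} D(V)={4,5,6,8,9}: X {3,4,6,7,9}->{3,4,6,7}
So after all 3 constraints: D(W) = {2,3,4,5,7}

Answer: {2,3,4,5,7}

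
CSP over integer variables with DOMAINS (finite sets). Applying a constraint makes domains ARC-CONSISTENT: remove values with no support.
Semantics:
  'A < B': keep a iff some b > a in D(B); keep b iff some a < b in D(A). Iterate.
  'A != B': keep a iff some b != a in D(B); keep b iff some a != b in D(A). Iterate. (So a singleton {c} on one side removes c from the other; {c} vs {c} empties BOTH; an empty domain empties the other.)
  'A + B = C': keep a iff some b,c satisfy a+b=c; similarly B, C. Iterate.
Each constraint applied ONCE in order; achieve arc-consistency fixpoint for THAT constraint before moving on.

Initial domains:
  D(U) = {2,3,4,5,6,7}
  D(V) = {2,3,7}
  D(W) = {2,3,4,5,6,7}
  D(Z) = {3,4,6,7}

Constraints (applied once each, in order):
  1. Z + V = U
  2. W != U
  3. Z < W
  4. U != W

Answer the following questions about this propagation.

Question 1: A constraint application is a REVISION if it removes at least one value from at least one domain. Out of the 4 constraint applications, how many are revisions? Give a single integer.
Constraint 1 (Z + V = U) on D(Z)={3,4,6,7} D(V)={2,3,7} D(U)={2,3,4,5,6,7}: Z {3,4,6,7}->{3,4}; V {2,3,7}->{2,3}; U {2,3,4,5,6,7}->{5,6,7} => REVISION
Constraint 2 (W != U) on D(W)={2,3,4,5,6,7} D(U)={5,6,7}: no change => not a revision
Constraint 3 (Z < W) on D(Z)={3,4} D(W)={2,3,4,5,6,7}: W {2,3,4,5,6,7}->{4,5,6,7} => REVISION
Constraint 4 (U != W) on D(U)={5,6,7} D(W)={4,5,6,7}: no change => not a revision
Total revisions = 2

Answer: 2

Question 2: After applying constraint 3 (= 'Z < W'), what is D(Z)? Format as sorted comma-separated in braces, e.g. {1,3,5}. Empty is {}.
Answer: {3,4}

Derivation:
Constraint 1 (Z + V = U) on D(Z)={3,4,6,7} D(V)={2,3,7} D(U)={2,3,4,5,6,7}: Z {3,4,6,7}->{3,4}; V {2,3,7}->{2,3}; U {2,3,4,5,6,7}->{5,6,7}
Constraint 2 (W != U) on D(W)={2,3,4,5,6,7} D(U)={5,6,7}: no change
Constraint 3 (Z < W) on D(Z)={3,4} D(W)={2,3,4,5,6,7}: W {2,3,4,5,6,7}->{4,5,6,7}
So after constraint 3: D(Z) = {3,4}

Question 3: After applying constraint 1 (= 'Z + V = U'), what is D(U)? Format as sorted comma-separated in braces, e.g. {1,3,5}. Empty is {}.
Constraint 1 (Z + V = U) on D(Z)={3,4,6,7} D(V)={2,3,7} D(U)={2,3,4,5,6,7}: Z {3,4,6,7}->{3,4}; V {2,3,7}->{2,3}; U {2,3,4,5,6,7}->{5,6,7}
So after constraint 1: D(U) = {5,6,7}

Answer: {5,6,7}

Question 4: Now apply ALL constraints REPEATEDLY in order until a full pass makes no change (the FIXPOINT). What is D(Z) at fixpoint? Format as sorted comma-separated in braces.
pass 0 (initial): D(Z)={3,4,6,7}
pass 1: U {2,3,4,5,6,7}->{5,6,7}; V {2,3,7}->{2,3}; W {2,3,4,5,6,7}->{4,5,6,7}; Z {3,4,6,7}->{3,4}
pass 2: no change
Fixpoint after 2 passes: D(Z) = {3,4}

Answer: {3,4}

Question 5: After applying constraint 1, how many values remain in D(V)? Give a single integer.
Constraint 1 (Z + V = U) on D(Z)={3,4,6,7} D(V)={2,3,7} D(U)={2,3,4,5,6,7}: Z {3,4,6,7}->{3,4}; V {2,3,7}->{2,3}; U {2,3,4,5,6,7}->{5,6,7}
So after constraint 1: D(V)={2,3}, size = 2

Answer: 2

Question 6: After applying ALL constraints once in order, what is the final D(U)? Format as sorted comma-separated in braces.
Constraint 1 (Z + V = U) on D(Z)={3,4,6,7} D(V)={2,3,7} D(U)={2,3,4,5,6,7}: Z {3,4,6,7}->{3,4}; V {2,3,7}->{2,3}; U {2,3,4,5,6,7}->{5,6,7}
Constraint 2 (W != U) on D(W)={2,3,4,5,6,7} D(U)={5,6,7}: no change
Constraint 3 (Z < W) on D(Z)={3,4} D(W)={2,3,4,5,6,7}: W {2,3,4,5,6,7}->{4,5,6,7}
Constraint 4 (U != W) on D(U)={5,6,7} D(W)={4,5,6,7}: no change
So after all 4 constraints: D(U) = {5,6,7}

Answer: {5,6,7}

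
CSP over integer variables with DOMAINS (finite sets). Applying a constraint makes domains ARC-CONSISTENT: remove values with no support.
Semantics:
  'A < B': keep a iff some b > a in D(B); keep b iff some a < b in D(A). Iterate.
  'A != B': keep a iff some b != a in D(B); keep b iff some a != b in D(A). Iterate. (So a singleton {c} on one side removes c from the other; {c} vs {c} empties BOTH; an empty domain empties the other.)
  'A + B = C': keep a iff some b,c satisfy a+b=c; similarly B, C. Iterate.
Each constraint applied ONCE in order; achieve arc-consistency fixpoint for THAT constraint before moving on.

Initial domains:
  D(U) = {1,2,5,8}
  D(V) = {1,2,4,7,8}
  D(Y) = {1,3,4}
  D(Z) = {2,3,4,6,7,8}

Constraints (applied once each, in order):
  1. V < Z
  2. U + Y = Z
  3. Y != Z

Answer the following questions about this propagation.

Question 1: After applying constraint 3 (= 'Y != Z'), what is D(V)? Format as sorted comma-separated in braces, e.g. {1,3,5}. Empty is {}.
Answer: {1,2,4,7}

Derivation:
Constraint 1 (V < Z) on D(V)={1,2,4,7,8} D(Z)={2,3,4,6,7,8}: V {1,2,4,7,8}->{1,2,4,7}
Constraint 2 (U + Y = Z) on D(U)={1,2,5,8} D(Y)={1,3,4} D(Z)={2,3,4,6,7,8}: U {1,2,5,8}->{1,2,5}; Z {2,3,4,6,7,8}->{2,3,4,6,8}
Constraint 3 (Y != Z) on D(Y)={1,3,4} D(Z)={2,3,4,6,8}: no change
So after constraint 3: D(V) = {1,2,4,7}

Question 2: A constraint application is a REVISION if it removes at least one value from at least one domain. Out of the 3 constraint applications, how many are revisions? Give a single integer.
Constraint 1 (V < Z) on D(V)={1,2,4,7,8} D(Z)={2,3,4,6,7,8}: V {1,2,4,7,8}->{1,2,4,7} => REVISION
Constraint 2 (U + Y = Z) on D(U)={1,2,5,8} D(Y)={1,3,4} D(Z)={2,3,4,6,7,8}: U {1,2,5,8}->{1,2,5}; Z {2,3,4,6,7,8}->{2,3,4,6,8} => REVISION
Constraint 3 (Y != Z) on D(Y)={1,3,4} D(Z)={2,3,4,6,8}: no change => not a revision
Total revisions = 2

Answer: 2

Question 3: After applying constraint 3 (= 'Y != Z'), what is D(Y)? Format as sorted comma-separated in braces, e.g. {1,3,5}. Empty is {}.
Constraint 1 (V < Z) on D(V)={1,2,4,7,8} D(Z)={2,3,4,6,7,8}: V {1,2,4,7,8}->{1,2,4,7}
Constraint 2 (U + Y = Z) on D(U)={1,2,5,8} D(Y)={1,3,4} D(Z)={2,3,4,6,7,8}: U {1,2,5,8}->{1,2,5}; Z {2,3,4,6,7,8}->{2,3,4,6,8}
Constraint 3 (Y != Z) on D(Y)={1,3,4} D(Z)={2,3,4,6,8}: no change
So after constraint 3: D(Y) = {1,3,4}

Answer: {1,3,4}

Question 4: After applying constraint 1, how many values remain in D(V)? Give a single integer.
Answer: 4

Derivation:
Constraint 1 (V < Z) on D(V)={1,2,4,7,8} D(Z)={2,3,4,6,7,8}: V {1,2,4,7,8}->{1,2,4,7}
So after constraint 1: D(V)={1,2,4,7}, size = 4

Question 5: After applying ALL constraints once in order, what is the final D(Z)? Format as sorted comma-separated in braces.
Answer: {2,3,4,6,8}

Derivation:
Constraint 1 (V < Z) on D(V)={1,2,4,7,8} D(Z)={2,3,4,6,7,8}: V {1,2,4,7,8}->{1,2,4,7}
Constraint 2 (U + Y = Z) on D(U)={1,2,5,8} D(Y)={1,3,4} D(Z)={2,3,4,6,7,8}: U {1,2,5,8}->{1,2,5}; Z {2,3,4,6,7,8}->{2,3,4,6,8}
Constraint 3 (Y != Z) on D(Y)={1,3,4} D(Z)={2,3,4,6,8}: no change
So after all 3 constraints: D(Z) = {2,3,4,6,8}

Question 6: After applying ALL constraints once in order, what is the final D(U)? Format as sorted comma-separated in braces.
Answer: {1,2,5}

Derivation:
Constraint 1 (V < Z) on D(V)={1,2,4,7,8} D(Z)={2,3,4,6,7,8}: V {1,2,4,7,8}->{1,2,4,7}
Constraint 2 (U + Y = Z) on D(U)={1,2,5,8} D(Y)={1,3,4} D(Z)={2,3,4,6,7,8}: U {1,2,5,8}->{1,2,5}; Z {2,3,4,6,7,8}->{2,3,4,6,8}
Constraint 3 (Y != Z) on D(Y)={1,3,4} D(Z)={2,3,4,6,8}: no change
So after all 3 constraints: D(U) = {1,2,5}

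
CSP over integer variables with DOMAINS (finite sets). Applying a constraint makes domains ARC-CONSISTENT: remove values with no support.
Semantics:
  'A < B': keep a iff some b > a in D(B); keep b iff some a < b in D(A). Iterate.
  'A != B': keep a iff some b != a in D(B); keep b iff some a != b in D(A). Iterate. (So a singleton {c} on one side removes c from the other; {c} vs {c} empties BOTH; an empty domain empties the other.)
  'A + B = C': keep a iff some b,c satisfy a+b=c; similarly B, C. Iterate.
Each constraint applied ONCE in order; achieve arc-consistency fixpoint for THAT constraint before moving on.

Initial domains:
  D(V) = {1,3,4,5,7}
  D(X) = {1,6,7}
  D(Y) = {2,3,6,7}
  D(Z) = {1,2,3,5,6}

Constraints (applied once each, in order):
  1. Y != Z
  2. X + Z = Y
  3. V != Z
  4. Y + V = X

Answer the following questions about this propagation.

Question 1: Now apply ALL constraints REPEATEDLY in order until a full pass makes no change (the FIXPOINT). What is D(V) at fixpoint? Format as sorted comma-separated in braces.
pass 0 (initial): D(V)={1,3,4,5,7}
pass 1: V {1,3,4,5,7}->{3,4}; X {1,6,7}->{6}; Y {2,3,6,7}->{2,3}; Z {1,2,3,5,6}->{1,2,5,6}
pass 2: V {3,4}->{}; X {6}->{}; Y {2,3}->{}; Z {1,2,5,6}->{}
pass 3: no change
Fixpoint after 3 passes: D(V) = {}

Answer: {}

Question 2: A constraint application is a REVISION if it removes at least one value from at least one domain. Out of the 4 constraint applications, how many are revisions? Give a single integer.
Constraint 1 (Y != Z) on D(Y)={2,3,6,7} D(Z)={1,2,3,5,6}: no change => not a revision
Constraint 2 (X + Z = Y) on D(X)={1,6,7} D(Z)={1,2,3,5,6} D(Y)={2,3,6,7}: X {1,6,7}->{1,6}; Z {1,2,3,5,6}->{1,2,5,6} => REVISION
Constraint 3 (V != Z) on D(V)={1,3,4,5,7} D(Z)={1,2,5,6}: no change => not a revision
Constraint 4 (Y + V = X) on D(Y)={2,3,6,7} D(V)={1,3,4,5,7} D(X)={1,6}: Y {2,3,6,7}->{2,3}; V {1,3,4,5,7}->{3,4}; X {1,6}->{6} => REVISION
Total revisions = 2

Answer: 2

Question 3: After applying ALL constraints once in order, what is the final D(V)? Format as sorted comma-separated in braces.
Answer: {3,4}

Derivation:
Constraint 1 (Y != Z) on D(Y)={2,3,6,7} D(Z)={1,2,3,5,6}: no change
Constraint 2 (X + Z = Y) on D(X)={1,6,7} D(Z)={1,2,3,5,6} D(Y)={2,3,6,7}: X {1,6,7}->{1,6}; Z {1,2,3,5,6}->{1,2,5,6}
Constraint 3 (V != Z) on D(V)={1,3,4,5,7} D(Z)={1,2,5,6}: no change
Constraint 4 (Y + V = X) on D(Y)={2,3,6,7} D(V)={1,3,4,5,7} D(X)={1,6}: Y {2,3,6,7}->{2,3}; V {1,3,4,5,7}->{3,4}; X {1,6}->{6}
So after all 4 constraints: D(V) = {3,4}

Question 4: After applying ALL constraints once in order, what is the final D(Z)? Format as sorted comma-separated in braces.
Constraint 1 (Y != Z) on D(Y)={2,3,6,7} D(Z)={1,2,3,5,6}: no change
Constraint 2 (X + Z = Y) on D(X)={1,6,7} D(Z)={1,2,3,5,6} D(Y)={2,3,6,7}: X {1,6,7}->{1,6}; Z {1,2,3,5,6}->{1,2,5,6}
Constraint 3 (V != Z) on D(V)={1,3,4,5,7} D(Z)={1,2,5,6}: no change
Constraint 4 (Y + V = X) on D(Y)={2,3,6,7} D(V)={1,3,4,5,7} D(X)={1,6}: Y {2,3,6,7}->{2,3}; V {1,3,4,5,7}->{3,4}; X {1,6}->{6}
So after all 4 constraints: D(Z) = {1,2,5,6}

Answer: {1,2,5,6}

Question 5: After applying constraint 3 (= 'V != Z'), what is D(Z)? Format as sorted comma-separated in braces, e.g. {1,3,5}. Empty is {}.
Answer: {1,2,5,6}

Derivation:
Constraint 1 (Y != Z) on D(Y)={2,3,6,7} D(Z)={1,2,3,5,6}: no change
Constraint 2 (X + Z = Y) on D(X)={1,6,7} D(Z)={1,2,3,5,6} D(Y)={2,3,6,7}: X {1,6,7}->{1,6}; Z {1,2,3,5,6}->{1,2,5,6}
Constraint 3 (V != Z) on D(V)={1,3,4,5,7} D(Z)={1,2,5,6}: no change
So after constraint 3: D(Z) = {1,2,5,6}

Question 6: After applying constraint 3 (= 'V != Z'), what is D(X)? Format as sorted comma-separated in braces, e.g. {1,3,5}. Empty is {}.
Constraint 1 (Y != Z) on D(Y)={2,3,6,7} D(Z)={1,2,3,5,6}: no change
Constraint 2 (X + Z = Y) on D(X)={1,6,7} D(Z)={1,2,3,5,6} D(Y)={2,3,6,7}: X {1,6,7}->{1,6}; Z {1,2,3,5,6}->{1,2,5,6}
Constraint 3 (V != Z) on D(V)={1,3,4,5,7} D(Z)={1,2,5,6}: no change
So after constraint 3: D(X) = {1,6}

Answer: {1,6}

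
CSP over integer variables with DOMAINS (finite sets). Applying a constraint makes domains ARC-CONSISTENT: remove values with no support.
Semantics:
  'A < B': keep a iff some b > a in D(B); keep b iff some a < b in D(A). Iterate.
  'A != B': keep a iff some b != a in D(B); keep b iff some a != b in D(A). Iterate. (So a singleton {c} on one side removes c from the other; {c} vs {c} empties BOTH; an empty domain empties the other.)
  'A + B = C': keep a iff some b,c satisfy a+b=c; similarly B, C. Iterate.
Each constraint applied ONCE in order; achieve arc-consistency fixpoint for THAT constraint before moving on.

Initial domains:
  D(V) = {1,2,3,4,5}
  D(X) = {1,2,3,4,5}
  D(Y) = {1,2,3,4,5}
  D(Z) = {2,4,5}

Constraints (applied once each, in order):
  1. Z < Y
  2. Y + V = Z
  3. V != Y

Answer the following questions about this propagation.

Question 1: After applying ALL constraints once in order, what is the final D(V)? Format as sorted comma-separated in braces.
Constraint 1 (Z < Y) on D(Z)={2,4,5} D(Y)={1,2,3,4,5}: Z {2,4,5}->{2,4}; Y {1,2,3,4,5}->{3,4,5}
Constraint 2 (Y + V = Z) on D(Y)={3,4,5} D(V)={1,2,3,4,5} D(Z)={2,4}: Y {3,4,5}->{3}; V {1,2,3,4,5}->{1}; Z {2,4}->{4}
Constraint 3 (V != Y) on D(V)={1} D(Y)={3}: no change
So after all 3 constraints: D(V) = {1}

Answer: {1}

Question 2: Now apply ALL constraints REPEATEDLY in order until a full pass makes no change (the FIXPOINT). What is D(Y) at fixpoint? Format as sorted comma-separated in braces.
pass 0 (initial): D(Y)={1,2,3,4,5}
pass 1: V {1,2,3,4,5}->{1}; Y {1,2,3,4,5}->{3}; Z {2,4,5}->{4}
pass 2: V {1}->{}; Y {3}->{}; Z {4}->{}
pass 3: no change
Fixpoint after 3 passes: D(Y) = {}

Answer: {}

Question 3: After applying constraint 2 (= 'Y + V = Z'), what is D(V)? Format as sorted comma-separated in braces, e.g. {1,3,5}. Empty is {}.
Constraint 1 (Z < Y) on D(Z)={2,4,5} D(Y)={1,2,3,4,5}: Z {2,4,5}->{2,4}; Y {1,2,3,4,5}->{3,4,5}
Constraint 2 (Y + V = Z) on D(Y)={3,4,5} D(V)={1,2,3,4,5} D(Z)={2,4}: Y {3,4,5}->{3}; V {1,2,3,4,5}->{1}; Z {2,4}->{4}
So after constraint 2: D(V) = {1}

Answer: {1}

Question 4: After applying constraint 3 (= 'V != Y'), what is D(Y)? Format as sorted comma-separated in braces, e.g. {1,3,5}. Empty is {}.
Constraint 1 (Z < Y) on D(Z)={2,4,5} D(Y)={1,2,3,4,5}: Z {2,4,5}->{2,4}; Y {1,2,3,4,5}->{3,4,5}
Constraint 2 (Y + V = Z) on D(Y)={3,4,5} D(V)={1,2,3,4,5} D(Z)={2,4}: Y {3,4,5}->{3}; V {1,2,3,4,5}->{1}; Z {2,4}->{4}
Constraint 3 (V != Y) on D(V)={1} D(Y)={3}: no change
So after constraint 3: D(Y) = {3}

Answer: {3}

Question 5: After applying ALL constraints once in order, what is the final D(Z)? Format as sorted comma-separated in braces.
Constraint 1 (Z < Y) on D(Z)={2,4,5} D(Y)={1,2,3,4,5}: Z {2,4,5}->{2,4}; Y {1,2,3,4,5}->{3,4,5}
Constraint 2 (Y + V = Z) on D(Y)={3,4,5} D(V)={1,2,3,4,5} D(Z)={2,4}: Y {3,4,5}->{3}; V {1,2,3,4,5}->{1}; Z {2,4}->{4}
Constraint 3 (V != Y) on D(V)={1} D(Y)={3}: no change
So after all 3 constraints: D(Z) = {4}

Answer: {4}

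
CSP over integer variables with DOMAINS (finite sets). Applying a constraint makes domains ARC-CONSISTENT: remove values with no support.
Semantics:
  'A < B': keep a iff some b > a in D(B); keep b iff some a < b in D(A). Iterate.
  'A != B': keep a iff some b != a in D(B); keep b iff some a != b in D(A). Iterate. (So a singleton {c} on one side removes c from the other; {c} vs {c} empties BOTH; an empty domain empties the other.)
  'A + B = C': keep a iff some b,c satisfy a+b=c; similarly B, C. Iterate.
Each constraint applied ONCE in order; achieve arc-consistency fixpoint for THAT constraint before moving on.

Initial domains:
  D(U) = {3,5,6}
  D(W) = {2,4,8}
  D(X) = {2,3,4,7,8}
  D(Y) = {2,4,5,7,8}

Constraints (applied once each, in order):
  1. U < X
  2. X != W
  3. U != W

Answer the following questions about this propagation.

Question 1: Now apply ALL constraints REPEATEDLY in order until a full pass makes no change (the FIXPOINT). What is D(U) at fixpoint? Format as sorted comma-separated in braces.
Answer: {3,5,6}

Derivation:
pass 0 (initial): D(U)={3,5,6}
pass 1: X {2,3,4,7,8}->{4,7,8}
pass 2: no change
Fixpoint after 2 passes: D(U) = {3,5,6}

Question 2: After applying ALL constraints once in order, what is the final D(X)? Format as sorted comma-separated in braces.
Constraint 1 (U < X) on D(U)={3,5,6} D(X)={2,3,4,7,8}: X {2,3,4,7,8}->{4,7,8}
Constraint 2 (X != W) on D(X)={4,7,8} D(W)={2,4,8}: no change
Constraint 3 (U != W) on D(U)={3,5,6} D(W)={2,4,8}: no change
So after all 3 constraints: D(X) = {4,7,8}

Answer: {4,7,8}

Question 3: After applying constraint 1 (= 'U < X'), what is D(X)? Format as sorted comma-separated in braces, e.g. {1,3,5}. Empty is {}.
Constraint 1 (U < X) on D(U)={3,5,6} D(X)={2,3,4,7,8}: X {2,3,4,7,8}->{4,7,8}
So after constraint 1: D(X) = {4,7,8}

Answer: {4,7,8}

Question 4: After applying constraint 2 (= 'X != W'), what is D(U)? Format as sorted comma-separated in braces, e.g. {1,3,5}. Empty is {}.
Constraint 1 (U < X) on D(U)={3,5,6} D(X)={2,3,4,7,8}: X {2,3,4,7,8}->{4,7,8}
Constraint 2 (X != W) on D(X)={4,7,8} D(W)={2,4,8}: no change
So after constraint 2: D(U) = {3,5,6}

Answer: {3,5,6}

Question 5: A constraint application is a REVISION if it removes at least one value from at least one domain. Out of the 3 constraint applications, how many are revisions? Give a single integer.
Constraint 1 (U < X) on D(U)={3,5,6} D(X)={2,3,4,7,8}: X {2,3,4,7,8}->{4,7,8} => REVISION
Constraint 2 (X != W) on D(X)={4,7,8} D(W)={2,4,8}: no change => not a revision
Constraint 3 (U != W) on D(U)={3,5,6} D(W)={2,4,8}: no change => not a revision
Total revisions = 1

Answer: 1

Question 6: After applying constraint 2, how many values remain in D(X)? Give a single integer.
Answer: 3

Derivation:
Constraint 1 (U < X) on D(U)={3,5,6} D(X)={2,3,4,7,8}: X {2,3,4,7,8}->{4,7,8}
Constraint 2 (X != W) on D(X)={4,7,8} D(W)={2,4,8}: no change
So after constraint 2: D(X)={4,7,8}, size = 3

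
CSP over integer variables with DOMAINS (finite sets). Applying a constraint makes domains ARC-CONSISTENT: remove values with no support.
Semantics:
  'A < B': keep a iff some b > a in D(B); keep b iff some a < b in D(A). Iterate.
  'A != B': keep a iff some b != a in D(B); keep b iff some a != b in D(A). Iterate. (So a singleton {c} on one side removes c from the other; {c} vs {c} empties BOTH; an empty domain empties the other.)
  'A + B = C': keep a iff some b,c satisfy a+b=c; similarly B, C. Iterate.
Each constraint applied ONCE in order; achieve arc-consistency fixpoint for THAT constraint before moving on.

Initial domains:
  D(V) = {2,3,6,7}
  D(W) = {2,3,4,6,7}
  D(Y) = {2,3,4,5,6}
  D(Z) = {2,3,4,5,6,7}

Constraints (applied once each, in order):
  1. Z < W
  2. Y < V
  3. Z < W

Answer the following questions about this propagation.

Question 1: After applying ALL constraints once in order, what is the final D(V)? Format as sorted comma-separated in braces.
Answer: {3,6,7}

Derivation:
Constraint 1 (Z < W) on D(Z)={2,3,4,5,6,7} D(W)={2,3,4,6,7}: Z {2,3,4,5,6,7}->{2,3,4,5,6}; W {2,3,4,6,7}->{3,4,6,7}
Constraint 2 (Y < V) on D(Y)={2,3,4,5,6} D(V)={2,3,6,7}: V {2,3,6,7}->{3,6,7}
Constraint 3 (Z < W) on D(Z)={2,3,4,5,6} D(W)={3,4,6,7}: no change
So after all 3 constraints: D(V) = {3,6,7}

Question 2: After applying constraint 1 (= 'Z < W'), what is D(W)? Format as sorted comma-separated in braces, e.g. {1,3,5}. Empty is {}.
Constraint 1 (Z < W) on D(Z)={2,3,4,5,6,7} D(W)={2,3,4,6,7}: Z {2,3,4,5,6,7}->{2,3,4,5,6}; W {2,3,4,6,7}->{3,4,6,7}
So after constraint 1: D(W) = {3,4,6,7}

Answer: {3,4,6,7}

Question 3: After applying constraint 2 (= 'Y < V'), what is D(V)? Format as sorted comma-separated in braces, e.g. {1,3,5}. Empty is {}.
Answer: {3,6,7}

Derivation:
Constraint 1 (Z < W) on D(Z)={2,3,4,5,6,7} D(W)={2,3,4,6,7}: Z {2,3,4,5,6,7}->{2,3,4,5,6}; W {2,3,4,6,7}->{3,4,6,7}
Constraint 2 (Y < V) on D(Y)={2,3,4,5,6} D(V)={2,3,6,7}: V {2,3,6,7}->{3,6,7}
So after constraint 2: D(V) = {3,6,7}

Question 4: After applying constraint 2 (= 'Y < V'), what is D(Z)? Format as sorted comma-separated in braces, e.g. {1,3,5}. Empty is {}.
Answer: {2,3,4,5,6}

Derivation:
Constraint 1 (Z < W) on D(Z)={2,3,4,5,6,7} D(W)={2,3,4,6,7}: Z {2,3,4,5,6,7}->{2,3,4,5,6}; W {2,3,4,6,7}->{3,4,6,7}
Constraint 2 (Y < V) on D(Y)={2,3,4,5,6} D(V)={2,3,6,7}: V {2,3,6,7}->{3,6,7}
So after constraint 2: D(Z) = {2,3,4,5,6}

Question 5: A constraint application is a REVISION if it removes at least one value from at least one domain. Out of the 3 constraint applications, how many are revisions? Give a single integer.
Answer: 2

Derivation:
Constraint 1 (Z < W) on D(Z)={2,3,4,5,6,7} D(W)={2,3,4,6,7}: Z {2,3,4,5,6,7}->{2,3,4,5,6}; W {2,3,4,6,7}->{3,4,6,7} => REVISION
Constraint 2 (Y < V) on D(Y)={2,3,4,5,6} D(V)={2,3,6,7}: V {2,3,6,7}->{3,6,7} => REVISION
Constraint 3 (Z < W) on D(Z)={2,3,4,5,6} D(W)={3,4,6,7}: no change => not a revision
Total revisions = 2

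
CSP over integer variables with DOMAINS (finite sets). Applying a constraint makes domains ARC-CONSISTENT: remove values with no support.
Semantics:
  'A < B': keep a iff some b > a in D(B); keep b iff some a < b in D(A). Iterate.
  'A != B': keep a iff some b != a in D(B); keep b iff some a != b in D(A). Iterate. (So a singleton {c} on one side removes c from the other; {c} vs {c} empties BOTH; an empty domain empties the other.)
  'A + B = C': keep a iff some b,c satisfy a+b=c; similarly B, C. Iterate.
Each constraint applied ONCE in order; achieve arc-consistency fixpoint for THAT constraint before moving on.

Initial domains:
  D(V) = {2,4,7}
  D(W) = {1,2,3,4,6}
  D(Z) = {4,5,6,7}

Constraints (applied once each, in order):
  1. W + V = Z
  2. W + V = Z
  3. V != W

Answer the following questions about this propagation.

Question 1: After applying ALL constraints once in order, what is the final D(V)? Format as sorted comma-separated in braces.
Constraint 1 (W + V = Z) on D(W)={1,2,3,4,6} D(V)={2,4,7} D(Z)={4,5,6,7}: W {1,2,3,4,6}->{1,2,3,4}; V {2,4,7}->{2,4}
Constraint 2 (W + V = Z) on D(W)={1,2,3,4} D(V)={2,4} D(Z)={4,5,6,7}: no change
Constraint 3 (V != W) on D(V)={2,4} D(W)={1,2,3,4}: no change
So after all 3 constraints: D(V) = {2,4}

Answer: {2,4}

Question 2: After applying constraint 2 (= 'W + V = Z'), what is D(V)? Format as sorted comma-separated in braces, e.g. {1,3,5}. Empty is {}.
Answer: {2,4}

Derivation:
Constraint 1 (W + V = Z) on D(W)={1,2,3,4,6} D(V)={2,4,7} D(Z)={4,5,6,7}: W {1,2,3,4,6}->{1,2,3,4}; V {2,4,7}->{2,4}
Constraint 2 (W + V = Z) on D(W)={1,2,3,4} D(V)={2,4} D(Z)={4,5,6,7}: no change
So after constraint 2: D(V) = {2,4}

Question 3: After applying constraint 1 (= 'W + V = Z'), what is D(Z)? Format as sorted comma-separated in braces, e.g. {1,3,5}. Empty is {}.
Answer: {4,5,6,7}

Derivation:
Constraint 1 (W + V = Z) on D(W)={1,2,3,4,6} D(V)={2,4,7} D(Z)={4,5,6,7}: W {1,2,3,4,6}->{1,2,3,4}; V {2,4,7}->{2,4}
So after constraint 1: D(Z) = {4,5,6,7}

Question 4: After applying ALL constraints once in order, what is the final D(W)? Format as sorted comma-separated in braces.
Answer: {1,2,3,4}

Derivation:
Constraint 1 (W + V = Z) on D(W)={1,2,3,4,6} D(V)={2,4,7} D(Z)={4,5,6,7}: W {1,2,3,4,6}->{1,2,3,4}; V {2,4,7}->{2,4}
Constraint 2 (W + V = Z) on D(W)={1,2,3,4} D(V)={2,4} D(Z)={4,5,6,7}: no change
Constraint 3 (V != W) on D(V)={2,4} D(W)={1,2,3,4}: no change
So after all 3 constraints: D(W) = {1,2,3,4}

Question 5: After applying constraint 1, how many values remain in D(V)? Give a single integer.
Answer: 2

Derivation:
Constraint 1 (W + V = Z) on D(W)={1,2,3,4,6} D(V)={2,4,7} D(Z)={4,5,6,7}: W {1,2,3,4,6}->{1,2,3,4}; V {2,4,7}->{2,4}
So after constraint 1: D(V)={2,4}, size = 2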